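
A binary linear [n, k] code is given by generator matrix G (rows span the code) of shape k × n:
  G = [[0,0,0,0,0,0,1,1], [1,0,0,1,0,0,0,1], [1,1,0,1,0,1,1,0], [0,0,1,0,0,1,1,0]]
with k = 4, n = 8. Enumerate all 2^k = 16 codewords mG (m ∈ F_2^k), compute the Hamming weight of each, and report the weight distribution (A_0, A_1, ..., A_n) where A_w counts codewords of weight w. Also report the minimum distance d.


Weight distribution: A_0 = 1, A_2 = 2, A_3 = 6, A_4 = 3, A_5 = 2, A_6 = 2. Minimum distance d = 2.

Enumerate all 2^4 = 16 messages m ∈ F_2^4.
For each, compute codeword c = mG in F_2^8, then tally its weight.
  m = 0000 → c = 00000000, weight = 0.
  m = 1000 → c = 00000011, weight = 2.
  m = 0100 → c = 10010001, weight = 3.
  m = 1100 → c = 10010010, weight = 3.
  m = 0010 → c = 11010110, weight = 5.
  m = 1010 → c = 11010101, weight = 5.
  m = 0110 → c = 01000111, weight = 4.
  m = 1110 → c = 01000100, weight = 2.
  m = 0001 → c = 00100110, weight = 3.
  m = 1001 → c = 00100101, weight = 3.
  m = 0101 → c = 10110111, weight = 6.
  m = 1101 → c = 10110100, weight = 4.
  m = 0011 → c = 11110000, weight = 4.
  m = 1011 → c = 11110011, weight = 6.
  m = 0111 → c = 01100001, weight = 3.
  m = 1111 → c = 01100010, weight = 3.
Tally weights:
  weight 0: 1 codewords.
  weight 2: 2 codewords.
  weight 3: 6 codewords.
  weight 4: 3 codewords.
  weight 5: 2 codewords.
  weight 6: 2 codewords.
Minimum distance d = smallest w > 0 with A_w > 0 = 2.
Sanity: Σ A_w = 16 = 2^4 = 16 ✓.


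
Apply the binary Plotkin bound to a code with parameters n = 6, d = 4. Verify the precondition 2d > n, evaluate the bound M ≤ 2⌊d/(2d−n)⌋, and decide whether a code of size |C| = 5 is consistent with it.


Plotkin bound M ≤ 4; given |C| = 5 > bound (violated).

Check applicability: 2d = 8, n = 6.
2d − n = 2 > 0, so Plotkin applies.
Compute d/(2d−n) = 4/2 ≈ 2.0000.
⌊d/(2d−n)⌋ = 2.
Plotkin bound: M ≤ 2·2 = 4.
Given |C| = 5, check: VIOLATED.
This |C| is above the Plotkin bound, so no binary code with n = 6, d = 4 and 5 codewords exists.


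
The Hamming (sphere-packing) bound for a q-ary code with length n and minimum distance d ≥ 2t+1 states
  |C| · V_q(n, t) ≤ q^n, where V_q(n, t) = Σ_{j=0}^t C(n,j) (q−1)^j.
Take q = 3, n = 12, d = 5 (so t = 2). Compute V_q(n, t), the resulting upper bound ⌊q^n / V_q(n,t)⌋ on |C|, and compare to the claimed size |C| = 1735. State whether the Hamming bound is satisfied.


V_q(n, t) = 289, q^n = 531441, Hamming bound = 1838, |C| = 1735 ≤ bound (satisfied).

Step 1: Compute V_q(n, t) = Σ_{j=0}^2 C(n, j) (q−1)^j.
  j = 0: C(12,0)·(2)^0 = 1·1 = 1.
  j = 1: C(12,1)·(2)^1 = 12·2 = 24.
  j = 2: C(12,2)·(2)^2 = 66·4 = 264.
  V_q(n, t) = 1 + 24 + 264 = 289.
Step 2: q^n = 3^12 = 531441.
Step 3: Hamming bound ⌊q^n / V_q(n,t)⌋ = ⌊531441/289⌋ = 1838.
Step 4: Compare |C| = 1735 to 1838: satisfied.
The claimed |C| lies below the Hamming bound.


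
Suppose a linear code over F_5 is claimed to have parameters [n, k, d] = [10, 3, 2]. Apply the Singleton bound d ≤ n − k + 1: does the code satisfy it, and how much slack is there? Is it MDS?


Singleton RHS = n − k + 1 = 8, slack = 6, bound satisfied, not MDS.

Singleton bound: d ≤ n − k + 1.
Here n = 10, k = 3, so n − k + 1 = 8.
Given d = 2, check d ≤ 8: YES.
Slack = (n − k + 1) − d = 6.
The code is NOT MDS (slack = 6 > 0).
Description: the claimed parameters are [10, 3, 2]_5; such a code would be non-MDS.


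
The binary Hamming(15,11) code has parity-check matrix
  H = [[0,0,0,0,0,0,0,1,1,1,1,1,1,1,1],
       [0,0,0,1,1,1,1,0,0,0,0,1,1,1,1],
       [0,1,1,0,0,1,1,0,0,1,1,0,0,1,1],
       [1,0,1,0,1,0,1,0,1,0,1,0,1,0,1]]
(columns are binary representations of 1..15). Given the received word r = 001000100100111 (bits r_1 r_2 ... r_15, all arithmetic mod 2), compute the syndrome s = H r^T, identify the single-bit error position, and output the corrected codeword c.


s = (0, 0, 1, 0)^T, error position = 2, corrected codeword c = 011000100100111

Compute s = H r^T mod 2 one row at a time:
  s_1 = 0 + 0 + 1 + 0 + 0 + 1 + 1 + 1 = 4 ≡ 0 (mod 2).
  s_2 = 0 + 0 + 0 + 1 + 0 + 1 + 1 + 1 = 4 ≡ 0 (mod 2).
  s_3 = 0 + 1 + 0 + 1 + 1 + 0 + 1 + 1 = 5 ≡ 1 (mod 2).
  s_4 = 0 + 1 + 0 + 1 + 0 + 0 + 1 + 1 = 4 ≡ 0 (mod 2).
s = (0, 0, 1, 0)^T — this equals column 2 of H (binary 0010), so error is at position 2.
Correct: flip bit 2 of r = 001000100100111 to get c = 011000100100111.


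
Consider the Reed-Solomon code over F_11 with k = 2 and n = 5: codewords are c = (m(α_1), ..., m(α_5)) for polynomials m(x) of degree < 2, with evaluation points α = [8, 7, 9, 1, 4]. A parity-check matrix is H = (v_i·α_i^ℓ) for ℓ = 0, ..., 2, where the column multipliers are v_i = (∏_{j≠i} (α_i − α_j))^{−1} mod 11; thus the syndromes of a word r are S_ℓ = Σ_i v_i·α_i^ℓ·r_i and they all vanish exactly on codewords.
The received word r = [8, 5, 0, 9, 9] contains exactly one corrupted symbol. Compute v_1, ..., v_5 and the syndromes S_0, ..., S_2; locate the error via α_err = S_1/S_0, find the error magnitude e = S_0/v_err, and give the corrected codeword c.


S = (5, 9, 3), error at position 5, error magnitude e = 2, c = [8, 5, 0, 9, 7].

Step 1: column multipliers v_i = (∏_{j≠i}(α_i − α_j))^{−1} mod 11.
  i = 1 (α = 8): (8−7)(8−9)(8−1)(8−4) = 1·(−1)·7·4 = −28 ≡ 5, so v_1 = 5^{−1} = 9 (mod 11).
  i = 2 (α = 7): (7−8)(7−9)(7−1)(7−4) = (−1)·(−2)·6·3 = 36 ≡ 3, so v_2 = 3^{−1} = 4 (mod 11).
  i = 3 (α = 9): (9−8)(9−7)(9−1)(9−4) = 1·2·8·5 = 80 ≡ 3, so v_3 = 3^{−1} = 4 (mod 11).
  i = 4 (α = 1): (1−8)(1−7)(1−9)(1−4) = (−7)·(−6)·(−8)·(−3) = 1008 ≡ 7, so v_4 = 7^{−1} = 8 (mod 11).
  i = 5 (α = 4): (4−8)(4−7)(4−9)(4−1) = (−4)·(−3)·(−5)·3 = −180 ≡ 7, so v_5 = 7^{−1} = 8 (mod 11).
  v = [9, 4, 4, 8, 8].
Step 2: syndromes of r = [8, 5, 0, 9, 9] (all sums mod 11).
  S_0 = Σ v_i r_i = 9·8 + 4·5 + 4·0 + 8·9 + 8·9 = 236 ≡ 5.
  S_1 = Σ v_i α_i r_i = 9·8·8 + 4·7·5 + 4·9·0 + 8·1·9 + 8·4·9 = 1076 ≡ 9.
  α_i^2 mod 11 = [9, 5, 4, 1, 5].
  S_2 = Σ v_i α_i^2 r_i = 9·9·8 + 4·5·5 + 4·4·0 + 8·1·9 + 8·5·9 = 1180 ≡ 3.
  S = (5, 9, 3) ≠ 0, so r is not a codeword (an error is present).
Step 3: locate the error. For a single error e at position i, S_ℓ = v_i·e·α_i^ℓ, so α_err = S_1/S_0.
  S_0^{−1} = 5^{−1} = 9 (mod 11), so α_err = 9·9 = 81 ≡ 4 = α_5. Error position i = 5.
  Consistency check: S_2/S_1 = 3·5 = 15 ≡ 4 = α_err ✓ (single-error assumption holds).
Step 4: error magnitude e = S_0/v_5 = S_0·∏_{j≠5}(α_5 − α_j) = 5·7 = 35 ≡ 2 (mod 11).
Step 5: correct position 5: c_5 = r_5 − e = 9 − 2 ≡ 7 (mod 11). Hence c = [8, 5, 0, 9, 7].
  Check: interpolating c through the α_i gives m(x) = 6 + 3·x (degree < 2) with m(α_i) = c_i for every i, so c is indeed a codeword.


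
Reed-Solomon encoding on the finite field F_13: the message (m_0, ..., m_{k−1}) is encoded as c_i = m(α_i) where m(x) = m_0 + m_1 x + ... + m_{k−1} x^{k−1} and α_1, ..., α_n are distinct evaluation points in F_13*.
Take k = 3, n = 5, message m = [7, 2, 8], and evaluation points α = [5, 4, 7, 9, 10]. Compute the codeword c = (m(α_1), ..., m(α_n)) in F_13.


c = [9, 0, 10, 10, 8]

Message polynomial: m(x) = 7 + 2·x + 8·x^2 (mod 13).
For each evaluation point α_i, compute m(α_i) mod 13:
  α_1 = 5: Horner steps 8 → 3 → 9, so m(5) = 9.
  α_2 = 4: Horner steps 8 → 8 → 0, so m(4) = 0.
  α_3 = 7: Horner steps 8 → 6 → 10, so m(7) = 10.
  α_4 = 9: Horner steps 8 → 9 → 10, so m(9) = 10.
  α_5 = 10: Horner steps 8 → 4 → 8, so m(10) = 8.
Codeword c = [9, 0, 10, 10, 8] ∈ F_13^5.


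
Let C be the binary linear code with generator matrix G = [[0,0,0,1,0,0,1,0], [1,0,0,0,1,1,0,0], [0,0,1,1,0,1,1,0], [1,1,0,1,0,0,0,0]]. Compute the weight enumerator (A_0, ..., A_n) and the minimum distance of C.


Weight distribution: A_0 = 1, A_2 = 2, A_3 = 4, A_4 = 5, A_5 = 4. Minimum distance d = 2.

Enumerate all 2^4 = 16 messages m ∈ F_2^4.
For each, compute codeword c = mG in F_2^8, then tally its weight.
  m = 0000 → c = 00000000, weight = 0.
  m = 1000 → c = 00010010, weight = 2.
  m = 0100 → c = 10001100, weight = 3.
  m = 1100 → c = 10011110, weight = 5.
  m = 0010 → c = 00110110, weight = 4.
  m = 1010 → c = 00100100, weight = 2.
  m = 0110 → c = 10111010, weight = 5.
  m = 1110 → c = 10101000, weight = 3.
  m = 0001 → c = 11010000, weight = 3.
  m = 1001 → c = 11000010, weight = 3.
  m = 0101 → c = 01011100, weight = 4.
  m = 1101 → c = 01001110, weight = 4.
  m = 0011 → c = 11100110, weight = 5.
  m = 1011 → c = 11110100, weight = 5.
  m = 0111 → c = 01101010, weight = 4.
  m = 1111 → c = 01111000, weight = 4.
Tally weights:
  weight 0: 1 codewords.
  weight 2: 2 codewords.
  weight 3: 4 codewords.
  weight 4: 5 codewords.
  weight 5: 4 codewords.
Minimum distance d = smallest w > 0 with A_w > 0 = 2.
Sanity: Σ A_w = 16 = 2^4 = 16 ✓.


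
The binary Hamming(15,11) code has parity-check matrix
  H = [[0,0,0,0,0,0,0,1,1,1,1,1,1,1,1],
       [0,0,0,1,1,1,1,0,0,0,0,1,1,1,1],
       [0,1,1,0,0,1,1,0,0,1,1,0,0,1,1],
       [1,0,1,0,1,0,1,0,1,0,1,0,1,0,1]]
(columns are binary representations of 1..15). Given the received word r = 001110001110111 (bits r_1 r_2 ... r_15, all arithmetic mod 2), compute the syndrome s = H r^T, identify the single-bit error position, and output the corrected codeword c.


s = (0, 1, 1, 0)^T, error position = 6, corrected codeword c = 001111001110111

Compute s = H r^T mod 2 one row at a time:
  s_1 = 0 + 1 + 1 + 1 + 0 + 1 + 1 + 1 = 6 ≡ 0 (mod 2).
  s_2 = 1 + 1 + 0 + 0 + 0 + 1 + 1 + 1 = 5 ≡ 1 (mod 2).
  s_3 = 0 + 1 + 0 + 0 + 1 + 1 + 1 + 1 = 5 ≡ 1 (mod 2).
  s_4 = 0 + 1 + 1 + 0 + 1 + 1 + 1 + 1 = 6 ≡ 0 (mod 2).
s = (0, 1, 1, 0)^T — this equals column 6 of H (binary 0110), so error is at position 6.
Correct: flip bit 6 of r = 001110001110111 to get c = 001111001110111.


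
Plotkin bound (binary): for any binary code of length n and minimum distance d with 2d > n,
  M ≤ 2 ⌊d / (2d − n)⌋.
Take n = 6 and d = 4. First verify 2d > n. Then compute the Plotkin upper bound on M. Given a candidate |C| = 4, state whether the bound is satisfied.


Plotkin bound M ≤ 4; given |C| = 4 ≤ bound (satisfied).

Check applicability: 2d = 8, n = 6.
2d − n = 2 > 0, so Plotkin applies.
Compute d/(2d−n) = 4/2 ≈ 2.0000.
⌊d/(2d−n)⌋ = 2.
Plotkin bound: M ≤ 2·2 = 4.
Given |C| = 4, check: satisfied.
This |C| is at the Plotkin bound.


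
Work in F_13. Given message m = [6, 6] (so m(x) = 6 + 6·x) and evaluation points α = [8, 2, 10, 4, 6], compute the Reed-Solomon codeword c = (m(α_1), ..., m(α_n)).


c = [2, 5, 1, 4, 3]

Message polynomial: m(x) = 6 + 6·x (mod 13).
For each evaluation point α_i, compute m(α_i) mod 13:
  α_1 = 8: Horner steps 6 → 2, so m(8) = 2.
  α_2 = 2: Horner steps 6 → 5, so m(2) = 5.
  α_3 = 10: Horner steps 6 → 1, so m(10) = 1.
  α_4 = 4: Horner steps 6 → 4, so m(4) = 4.
  α_5 = 6: Horner steps 6 → 3, so m(6) = 3.
Codeword c = [2, 5, 1, 4, 3] ∈ F_13^5.


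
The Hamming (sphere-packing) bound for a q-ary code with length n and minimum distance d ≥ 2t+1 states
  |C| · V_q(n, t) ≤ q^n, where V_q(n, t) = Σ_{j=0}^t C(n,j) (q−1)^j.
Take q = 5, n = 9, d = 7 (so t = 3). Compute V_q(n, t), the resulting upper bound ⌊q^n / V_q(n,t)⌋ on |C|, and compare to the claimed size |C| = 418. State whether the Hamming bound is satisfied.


V_q(n, t) = 5989, q^n = 1953125, Hamming bound = 326, |C| = 418 > bound (violated).

Step 1: Compute V_q(n, t) = Σ_{j=0}^3 C(n, j) (q−1)^j.
  j = 0: C(9,0)·(4)^0 = 1·1 = 1.
  j = 1: C(9,1)·(4)^1 = 9·4 = 36.
  j = 2: C(9,2)·(4)^2 = 36·16 = 576.
  j = 3: C(9,3)·(4)^3 = 84·64 = 5376.
  V_q(n, t) = 1 + 36 + 576 + 5376 = 5989.
Step 2: q^n = 5^9 = 1953125.
Step 3: Hamming bound ⌊q^n / V_q(n,t)⌋ = ⌊1953125/5989⌋ = 326.
Step 4: Compare |C| = 418 to 326: violated.
The claimed |C| lies above the Hamming bound, so no 5-ary code of length 9 with d ≥ 7 can have 418 codewords.


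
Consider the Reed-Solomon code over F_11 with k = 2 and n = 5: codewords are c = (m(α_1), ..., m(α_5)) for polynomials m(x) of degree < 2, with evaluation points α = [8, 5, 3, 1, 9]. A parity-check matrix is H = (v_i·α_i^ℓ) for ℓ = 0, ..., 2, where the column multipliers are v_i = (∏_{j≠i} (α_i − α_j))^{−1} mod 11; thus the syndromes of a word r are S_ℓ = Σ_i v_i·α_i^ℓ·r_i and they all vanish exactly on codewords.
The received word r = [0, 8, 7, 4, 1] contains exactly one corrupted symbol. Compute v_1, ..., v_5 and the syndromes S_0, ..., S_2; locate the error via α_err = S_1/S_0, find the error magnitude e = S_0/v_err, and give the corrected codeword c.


S = (1, 3, 9), error at position 3, error magnitude e = 1, c = [0, 8, 6, 4, 1].

Step 1: column multipliers v_i = (∏_{j≠i}(α_i − α_j))^{−1} mod 11.
  i = 1 (α = 8): (8−5)(8−3)(8−1)(8−9) = 3·5·7·(−1) = −105 ≡ 5, so v_1 = 5^{−1} = 9 (mod 11).
  i = 2 (α = 5): (5−8)(5−3)(5−1)(5−9) = (−3)·2·4·(−4) = 96 ≡ 8, so v_2 = 8^{−1} = 7 (mod 11).
  i = 3 (α = 3): (3−8)(3−5)(3−1)(3−9) = (−5)·(−2)·2·(−6) = −120 ≡ 1, so v_3 = 1^{−1} = 1 (mod 11).
  i = 4 (α = 1): (1−8)(1−5)(1−3)(1−9) = (−7)·(−4)·(−2)·(−8) = 448 ≡ 8, so v_4 = 8^{−1} = 7 (mod 11).
  i = 5 (α = 9): (9−8)(9−5)(9−3)(9−1) = 1·4·6·8 = 192 ≡ 5, so v_5 = 5^{−1} = 9 (mod 11).
  v = [9, 7, 1, 7, 9].
Step 2: syndromes of r = [0, 8, 7, 4, 1] (all sums mod 11).
  S_0 = Σ v_i r_i = 9·0 + 7·8 + 1·7 + 7·4 + 9·1 = 100 ≡ 1.
  S_1 = Σ v_i α_i r_i = 9·8·0 + 7·5·8 + 1·3·7 + 7·1·4 + 9·9·1 = 410 ≡ 3.
  α_i^2 mod 11 = [9, 3, 9, 1, 4].
  S_2 = Σ v_i α_i^2 r_i = 9·9·0 + 7·3·8 + 1·9·7 + 7·1·4 + 9·4·1 = 295 ≡ 9.
  S = (1, 3, 9) ≠ 0, so r is not a codeword (an error is present).
Step 3: locate the error. For a single error e at position i, S_ℓ = v_i·e·α_i^ℓ, so α_err = S_1/S_0.
  S_0^{−1} = 1^{−1} = 1 (mod 11), so α_err = 3·1 = 3 ≡ 3 = α_3. Error position i = 3.
  Consistency check: S_2/S_1 = 9·4 = 36 ≡ 3 = α_err ✓ (single-error assumption holds).
Step 4: error magnitude e = S_0/v_3 = S_0·∏_{j≠3}(α_3 − α_j) = 1·1 = 1 ≡ 1 (mod 11).
Step 5: correct position 3: c_3 = r_3 − e = 7 − 1 ≡ 6 (mod 11). Hence c = [0, 8, 6, 4, 1].
  Check: interpolating c through the α_i gives m(x) = 3 + 1·x (degree < 2) with m(α_i) = c_i for every i, so c is indeed a codeword.


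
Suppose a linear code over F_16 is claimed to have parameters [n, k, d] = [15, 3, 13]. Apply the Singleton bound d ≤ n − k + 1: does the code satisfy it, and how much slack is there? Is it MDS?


Singleton RHS = n − k + 1 = 13, slack = 0, bound satisfied, MDS.

Singleton bound: d ≤ n − k + 1.
Here n = 15, k = 3, so n − k + 1 = 13.
Given d = 13, check d ≤ 13: YES.
Slack = (n − k + 1) − d = 0.
The code is MDS (slack = 0).
Description: the claimed parameters are [15, 3, 13]_16; such a code would be MDS (meets Singleton bound).


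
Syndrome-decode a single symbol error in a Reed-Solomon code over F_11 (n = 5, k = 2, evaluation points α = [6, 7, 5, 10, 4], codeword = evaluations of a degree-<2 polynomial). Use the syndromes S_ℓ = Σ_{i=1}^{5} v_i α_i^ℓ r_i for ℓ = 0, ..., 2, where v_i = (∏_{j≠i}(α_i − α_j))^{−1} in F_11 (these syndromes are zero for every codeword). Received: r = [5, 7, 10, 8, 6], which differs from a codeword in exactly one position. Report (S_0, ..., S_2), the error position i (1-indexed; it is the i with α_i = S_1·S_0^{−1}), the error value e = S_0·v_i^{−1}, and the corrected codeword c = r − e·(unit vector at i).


S = (3, 7, 9), error at position 1, error magnitude e = 2, c = [3, 7, 10, 8, 6].

Step 1: column multipliers v_i = (∏_{j≠i}(α_i − α_j))^{−1} mod 11.
  i = 1 (α = 6): (6−7)(6−5)(6−10)(6−4) = (−1)·1·(−4)·2 = 8 ≡ 8, so v_1 = 8^{−1} = 7 (mod 11).
  i = 2 (α = 7): (7−6)(7−5)(7−10)(7−4) = 1·2·(−3)·3 = −18 ≡ 4, so v_2 = 4^{−1} = 3 (mod 11).
  i = 3 (α = 5): (5−6)(5−7)(5−10)(5−4) = (−1)·(−2)·(−5)·1 = −10 ≡ 1, so v_3 = 1^{−1} = 1 (mod 11).
  i = 4 (α = 10): (10−6)(10−7)(10−5)(10−4) = 4·3·5·6 = 360 ≡ 8, so v_4 = 8^{−1} = 7 (mod 11).
  i = 5 (α = 4): (4−6)(4−7)(4−5)(4−10) = (−2)·(−3)·(−1)·(−6) = 36 ≡ 3, so v_5 = 3^{−1} = 4 (mod 11).
  v = [7, 3, 1, 7, 4].
Step 2: syndromes of r = [5, 7, 10, 8, 6] (all sums mod 11).
  S_0 = Σ v_i r_i = 7·5 + 3·7 + 1·10 + 7·8 + 4·6 = 146 ≡ 3.
  S_1 = Σ v_i α_i r_i = 7·6·5 + 3·7·7 + 1·5·10 + 7·10·8 + 4·4·6 = 1063 ≡ 7.
  α_i^2 mod 11 = [3, 5, 3, 1, 5].
  S_2 = Σ v_i α_i^2 r_i = 7·3·5 + 3·5·7 + 1·3·10 + 7·1·8 + 4·5·6 = 416 ≡ 9.
  S = (3, 7, 9) ≠ 0, so r is not a codeword (an error is present).
Step 3: locate the error. For a single error e at position i, S_ℓ = v_i·e·α_i^ℓ, so α_err = S_1/S_0.
  S_0^{−1} = 3^{−1} = 4 (mod 11), so α_err = 7·4 = 28 ≡ 6 = α_1. Error position i = 1.
  Consistency check: S_2/S_1 = 9·8 = 72 ≡ 6 = α_err ✓ (single-error assumption holds).
Step 4: error magnitude e = S_0/v_1 = S_0·∏_{j≠1}(α_1 − α_j) = 3·8 = 24 ≡ 2 (mod 11).
Step 5: correct position 1: c_1 = r_1 − e = 5 − 2 ≡ 3 (mod 11). Hence c = [3, 7, 10, 8, 6].
  Check: interpolating c through the α_i gives m(x) = 1 + 4·x (degree < 2) with m(α_i) = c_i for every i, so c is indeed a codeword.


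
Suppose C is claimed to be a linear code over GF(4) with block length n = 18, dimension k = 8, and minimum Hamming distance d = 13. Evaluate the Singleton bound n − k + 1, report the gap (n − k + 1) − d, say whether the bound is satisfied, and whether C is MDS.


Singleton RHS = n − k + 1 = 11, slack = -2, bound violated (no such code; not MDS).

Singleton bound: d ≤ n − k + 1.
Here n = 18, k = 8, so n − k + 1 = 11.
Given d = 13, check d ≤ 11: NO.
Slack = (n − k + 1) − d = -2.
The slack is negative: d = 13 exceeds n − k + 1 = 11 by 2, so the Singleton bound is violated and no linear [18, 8, 13]_4 code can exist. In particular it is not MDS (MDS requires d = n − k + 1 exactly).
Description: the claimed parameters are [18, 8, 13]_4; such a code would be impossible (violates the Singleton bound).


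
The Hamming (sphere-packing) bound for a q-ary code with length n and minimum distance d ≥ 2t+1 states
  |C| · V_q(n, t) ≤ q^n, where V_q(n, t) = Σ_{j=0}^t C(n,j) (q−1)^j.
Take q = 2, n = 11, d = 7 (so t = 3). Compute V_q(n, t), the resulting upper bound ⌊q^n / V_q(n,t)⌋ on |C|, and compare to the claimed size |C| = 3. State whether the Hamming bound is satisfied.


V_q(n, t) = 232, q^n = 2048, Hamming bound = 8, |C| = 3 ≤ bound (satisfied).

Step 1: Compute V_q(n, t) = Σ_{j=0}^3 C(n, j) (q−1)^j.
  j = 0: C(11,0)·(1)^0 = 1·1 = 1.
  j = 1: C(11,1)·(1)^1 = 11·1 = 11.
  j = 2: C(11,2)·(1)^2 = 55·1 = 55.
  j = 3: C(11,3)·(1)^3 = 165·1 = 165.
  V_q(n, t) = 1 + 11 + 55 + 165 = 232.
Step 2: q^n = 2^11 = 2048.
Step 3: Hamming bound ⌊q^n / V_q(n,t)⌋ = ⌊2048/232⌋ = 8.
Step 4: Compare |C| = 3 to 8: satisfied.
The claimed |C| lies below the Hamming bound.


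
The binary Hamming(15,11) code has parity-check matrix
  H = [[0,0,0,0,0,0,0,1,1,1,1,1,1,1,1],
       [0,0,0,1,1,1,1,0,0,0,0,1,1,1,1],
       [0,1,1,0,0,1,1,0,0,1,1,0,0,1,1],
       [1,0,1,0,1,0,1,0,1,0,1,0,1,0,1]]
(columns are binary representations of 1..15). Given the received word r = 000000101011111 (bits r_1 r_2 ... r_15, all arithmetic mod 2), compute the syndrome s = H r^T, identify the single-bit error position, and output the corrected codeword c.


s = (0, 1, 0, 1)^T, error position = 5, corrected codeword c = 000010101011111

Compute s = H r^T mod 2 one row at a time:
  s_1 = 0 + 1 + 0 + 1 + 1 + 1 + 1 + 1 = 6 ≡ 0 (mod 2).
  s_2 = 0 + 0 + 0 + 1 + 1 + 1 + 1 + 1 = 5 ≡ 1 (mod 2).
  s_3 = 0 + 0 + 0 + 1 + 0 + 1 + 1 + 1 = 4 ≡ 0 (mod 2).
  s_4 = 0 + 0 + 0 + 1 + 1 + 1 + 1 + 1 = 5 ≡ 1 (mod 2).
s = (0, 1, 0, 1)^T — this equals column 5 of H (binary 0101), so error is at position 5.
Correct: flip bit 5 of r = 000000101011111 to get c = 000010101011111.


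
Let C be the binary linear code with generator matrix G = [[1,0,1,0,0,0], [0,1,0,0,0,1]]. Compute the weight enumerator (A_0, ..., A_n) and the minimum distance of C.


Weight distribution: A_0 = 1, A_2 = 2, A_4 = 1. Minimum distance d = 2.

Enumerate all 2^2 = 4 messages m ∈ F_2^2.
For each, compute codeword c = mG in F_2^6, then tally its weight.
  m = 00 → c = 000000, weight = 0.
  m = 10 → c = 101000, weight = 2.
  m = 01 → c = 010001, weight = 2.
  m = 11 → c = 111001, weight = 4.
Tally weights:
  weight 0: 1 codewords.
  weight 2: 2 codewords.
  weight 4: 1 codewords.
Minimum distance d = smallest w > 0 with A_w > 0 = 2.
Sanity: Σ A_w = 4 = 2^2 = 4 ✓.


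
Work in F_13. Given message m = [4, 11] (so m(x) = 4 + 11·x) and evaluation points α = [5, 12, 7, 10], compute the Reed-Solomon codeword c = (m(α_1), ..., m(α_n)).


c = [7, 6, 3, 10]

Message polynomial: m(x) = 4 + 11·x (mod 13).
For each evaluation point α_i, compute m(α_i) mod 13:
  α_1 = 5: Horner steps 11 → 7, so m(5) = 7.
  α_2 = 12: Horner steps 11 → 6, so m(12) = 6.
  α_3 = 7: Horner steps 11 → 3, so m(7) = 3.
  α_4 = 10: Horner steps 11 → 10, so m(10) = 10.
Codeword c = [7, 6, 3, 10] ∈ F_13^4.


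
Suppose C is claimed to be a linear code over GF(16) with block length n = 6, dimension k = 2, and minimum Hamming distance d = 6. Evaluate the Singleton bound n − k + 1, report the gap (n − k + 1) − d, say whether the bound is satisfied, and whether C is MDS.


Singleton RHS = n − k + 1 = 5, slack = -1, bound violated (no such code; not MDS).

Singleton bound: d ≤ n − k + 1.
Here n = 6, k = 2, so n − k + 1 = 5.
Given d = 6, check d ≤ 5: NO.
Slack = (n − k + 1) − d = -1.
The slack is negative: d = 6 exceeds n − k + 1 = 5 by 1, so the Singleton bound is violated and no linear [6, 2, 6]_16 code can exist. In particular it is not MDS (MDS requires d = n − k + 1 exactly).
Description: the claimed parameters are [6, 2, 6]_16; such a code would be impossible (violates the Singleton bound).


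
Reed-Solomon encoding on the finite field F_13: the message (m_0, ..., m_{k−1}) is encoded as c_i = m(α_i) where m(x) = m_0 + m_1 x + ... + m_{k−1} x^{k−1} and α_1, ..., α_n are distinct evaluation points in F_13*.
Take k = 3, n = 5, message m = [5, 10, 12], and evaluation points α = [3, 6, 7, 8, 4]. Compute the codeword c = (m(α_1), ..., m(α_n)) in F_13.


c = [0, 3, 0, 8, 3]

Message polynomial: m(x) = 5 + 10·x + 12·x^2 (mod 13).
For each evaluation point α_i, compute m(α_i) mod 13:
  α_1 = 3: Horner steps 12 → 7 → 0, so m(3) = 0.
  α_2 = 6: Horner steps 12 → 4 → 3, so m(6) = 3.
  α_3 = 7: Horner steps 12 → 3 → 0, so m(7) = 0.
  α_4 = 8: Horner steps 12 → 2 → 8, so m(8) = 8.
  α_5 = 4: Horner steps 12 → 6 → 3, so m(4) = 3.
Codeword c = [0, 3, 0, 8, 3] ∈ F_13^5.


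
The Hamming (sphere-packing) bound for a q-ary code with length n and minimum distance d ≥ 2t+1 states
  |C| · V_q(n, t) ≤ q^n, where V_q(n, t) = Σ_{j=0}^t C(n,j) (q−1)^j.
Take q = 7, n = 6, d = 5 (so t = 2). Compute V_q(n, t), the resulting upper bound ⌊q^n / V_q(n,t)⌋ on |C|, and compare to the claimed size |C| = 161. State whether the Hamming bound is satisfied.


V_q(n, t) = 577, q^n = 117649, Hamming bound = 203, |C| = 161 ≤ bound (satisfied).

Step 1: Compute V_q(n, t) = Σ_{j=0}^2 C(n, j) (q−1)^j.
  j = 0: C(6,0)·(6)^0 = 1·1 = 1.
  j = 1: C(6,1)·(6)^1 = 6·6 = 36.
  j = 2: C(6,2)·(6)^2 = 15·36 = 540.
  V_q(n, t) = 1 + 36 + 540 = 577.
Step 2: q^n = 7^6 = 117649.
Step 3: Hamming bound ⌊q^n / V_q(n,t)⌋ = ⌊117649/577⌋ = 203.
Step 4: Compare |C| = 161 to 203: satisfied.
The claimed |C| lies below the Hamming bound.


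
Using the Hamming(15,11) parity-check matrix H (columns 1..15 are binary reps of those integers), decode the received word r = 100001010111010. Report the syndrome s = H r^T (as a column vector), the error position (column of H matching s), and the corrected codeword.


s = (1, 1, 0, 0)^T, error position = 12, corrected codeword c = 100001010110010

Compute s = H r^T mod 2 one row at a time:
  s_1 = 1 + 0 + 1 + 1 + 1 + 0 + 1 + 0 = 5 ≡ 1 (mod 2).
  s_2 = 0 + 0 + 1 + 0 + 1 + 0 + 1 + 0 = 3 ≡ 1 (mod 2).
  s_3 = 0 + 0 + 1 + 0 + 1 + 1 + 1 + 0 = 4 ≡ 0 (mod 2).
  s_4 = 1 + 0 + 0 + 0 + 0 + 1 + 0 + 0 = 2 ≡ 0 (mod 2).
s = (1, 1, 0, 0)^T — this equals column 12 of H (binary 1100), so error is at position 12.
Correct: flip bit 12 of r = 100001010111010 to get c = 100001010110010.


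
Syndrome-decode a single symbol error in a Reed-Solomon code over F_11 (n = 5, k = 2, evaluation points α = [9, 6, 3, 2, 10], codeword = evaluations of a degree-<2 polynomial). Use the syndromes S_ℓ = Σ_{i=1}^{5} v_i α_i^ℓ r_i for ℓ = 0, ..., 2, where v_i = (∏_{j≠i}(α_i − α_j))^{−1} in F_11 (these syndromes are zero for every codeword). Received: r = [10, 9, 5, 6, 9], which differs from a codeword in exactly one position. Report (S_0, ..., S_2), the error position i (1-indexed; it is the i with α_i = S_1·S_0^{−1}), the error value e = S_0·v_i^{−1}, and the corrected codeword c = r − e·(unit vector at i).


S = (7, 9, 10), error at position 2, error magnitude e = 7, c = [10, 2, 5, 6, 9].

Step 1: column multipliers v_i = (∏_{j≠i}(α_i − α_j))^{−1} mod 11.
  i = 1 (α = 9): (9−6)(9−3)(9−2)(9−10) = 3·6·7·(−1) = −126 ≡ 6, so v_1 = 6^{−1} = 2 (mod 11).
  i = 2 (α = 6): (6−9)(6−3)(6−2)(6−10) = (−3)·3·4·(−4) = 144 ≡ 1, so v_2 = 1^{−1} = 1 (mod 11).
  i = 3 (α = 3): (3−9)(3−6)(3−2)(3−10) = (−6)·(−3)·1·(−7) = −126 ≡ 6, so v_3 = 6^{−1} = 2 (mod 11).
  i = 4 (α = 2): (2−9)(2−6)(2−3)(2−10) = (−7)·(−4)·(−1)·(−8) = 224 ≡ 4, so v_4 = 4^{−1} = 3 (mod 11).
  i = 5 (α = 10): (10−9)(10−6)(10−3)(10−2) = 1·4·7·8 = 224 ≡ 4, so v_5 = 4^{−1} = 3 (mod 11).
  v = [2, 1, 2, 3, 3].
Step 2: syndromes of r = [10, 9, 5, 6, 9] (all sums mod 11).
  S_0 = Σ v_i r_i = 2·10 + 1·9 + 2·5 + 3·6 + 3·9 = 84 ≡ 7.
  S_1 = Σ v_i α_i r_i = 2·9·10 + 1·6·9 + 2·3·5 + 3·2·6 + 3·10·9 = 570 ≡ 9.
  α_i^2 mod 11 = [4, 3, 9, 4, 1].
  S_2 = Σ v_i α_i^2 r_i = 2·4·10 + 1·3·9 + 2·9·5 + 3·4·6 + 3·1·9 = 296 ≡ 10.
  S = (7, 9, 10) ≠ 0, so r is not a codeword (an error is present).
Step 3: locate the error. For a single error e at position i, S_ℓ = v_i·e·α_i^ℓ, so α_err = S_1/S_0.
  S_0^{−1} = 7^{−1} = 8 (mod 11), so α_err = 9·8 = 72 ≡ 6 = α_2. Error position i = 2.
  Consistency check: S_2/S_1 = 10·5 = 50 ≡ 6 = α_err ✓ (single-error assumption holds).
Step 4: error magnitude e = S_0/v_2 = S_0·∏_{j≠2}(α_2 − α_j) = 7·1 = 7 ≡ 7 (mod 11).
Step 5: correct position 2: c_2 = r_2 − e = 9 − 7 ≡ 2 (mod 11). Hence c = [10, 2, 5, 6, 9].
  Check: interpolating c through the α_i gives m(x) = 8 + 10·x (degree < 2) with m(α_i) = c_i for every i, so c is indeed a codeword.


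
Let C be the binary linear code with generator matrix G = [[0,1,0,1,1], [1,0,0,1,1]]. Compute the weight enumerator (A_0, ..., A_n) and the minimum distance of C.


Weight distribution: A_0 = 1, A_2 = 1, A_3 = 2. Minimum distance d = 2.

Enumerate all 2^2 = 4 messages m ∈ F_2^2.
For each, compute codeword c = mG in F_2^5, then tally its weight.
  m = 00 → c = 00000, weight = 0.
  m = 10 → c = 01011, weight = 3.
  m = 01 → c = 10011, weight = 3.
  m = 11 → c = 11000, weight = 2.
Tally weights:
  weight 0: 1 codewords.
  weight 2: 1 codewords.
  weight 3: 2 codewords.
Minimum distance d = smallest w > 0 with A_w > 0 = 2.
Sanity: Σ A_w = 4 = 2^2 = 4 ✓.


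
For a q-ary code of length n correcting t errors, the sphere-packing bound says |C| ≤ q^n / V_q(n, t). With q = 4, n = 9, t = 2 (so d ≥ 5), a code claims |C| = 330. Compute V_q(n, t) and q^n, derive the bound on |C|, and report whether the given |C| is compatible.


V_q(n, t) = 352, q^n = 262144, Hamming bound = 744, |C| = 330 ≤ bound (satisfied).

Step 1: Compute V_q(n, t) = Σ_{j=0}^2 C(n, j) (q−1)^j.
  j = 0: C(9,0)·(3)^0 = 1·1 = 1.
  j = 1: C(9,1)·(3)^1 = 9·3 = 27.
  j = 2: C(9,2)·(3)^2 = 36·9 = 324.
  V_q(n, t) = 1 + 27 + 324 = 352.
Step 2: q^n = 4^9 = 262144.
Step 3: Hamming bound ⌊q^n / V_q(n,t)⌋ = ⌊262144/352⌋ = 744.
Step 4: Compare |C| = 330 to 744: satisfied.
The claimed |C| lies below the Hamming bound.


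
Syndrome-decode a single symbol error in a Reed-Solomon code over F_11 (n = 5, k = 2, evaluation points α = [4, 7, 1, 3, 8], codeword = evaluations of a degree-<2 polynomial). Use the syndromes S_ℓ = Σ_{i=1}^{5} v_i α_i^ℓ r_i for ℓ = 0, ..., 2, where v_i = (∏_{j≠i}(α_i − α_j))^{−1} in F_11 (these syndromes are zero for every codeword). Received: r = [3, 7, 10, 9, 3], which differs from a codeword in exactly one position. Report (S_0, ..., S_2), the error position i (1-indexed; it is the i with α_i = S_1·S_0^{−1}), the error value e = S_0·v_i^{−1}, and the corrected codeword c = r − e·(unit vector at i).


S = (3, 2, 5), error at position 5, error magnitude e = 2, c = [3, 7, 10, 9, 1].

Step 1: column multipliers v_i = (∏_{j≠i}(α_i − α_j))^{−1} mod 11.
  i = 1 (α = 4): (4−7)(4−1)(4−3)(4−8) = (−3)·3·1·(−4) = 36 ≡ 3, so v_1 = 3^{−1} = 4 (mod 11).
  i = 2 (α = 7): (7−4)(7−1)(7−3)(7−8) = 3·6·4·(−1) = −72 ≡ 5, so v_2 = 5^{−1} = 9 (mod 11).
  i = 3 (α = 1): (1−4)(1−7)(1−3)(1−8) = (−3)·(−6)·(−2)·(−7) = 252 ≡ 10, so v_3 = 10^{−1} = 10 (mod 11).
  i = 4 (α = 3): (3−4)(3−7)(3−1)(3−8) = (−1)·(−4)·2·(−5) = −40 ≡ 4, so v_4 = 4^{−1} = 3 (mod 11).
  i = 5 (α = 8): (8−4)(8−7)(8−1)(8−3) = 4·1·7·5 = 140 ≡ 8, so v_5 = 8^{−1} = 7 (mod 11).
  v = [4, 9, 10, 3, 7].
Step 2: syndromes of r = [3, 7, 10, 9, 3] (all sums mod 11).
  S_0 = Σ v_i r_i = 4·3 + 9·7 + 10·10 + 3·9 + 7·3 = 223 ≡ 3.
  S_1 = Σ v_i α_i r_i = 4·4·3 + 9·7·7 + 10·1·10 + 3·3·9 + 7·8·3 = 838 ≡ 2.
  α_i^2 mod 11 = [5, 5, 1, 9, 9].
  S_2 = Σ v_i α_i^2 r_i = 4·5·3 + 9·5·7 + 10·1·10 + 3·9·9 + 7·9·3 = 907 ≡ 5.
  S = (3, 2, 5) ≠ 0, so r is not a codeword (an error is present).
Step 3: locate the error. For a single error e at position i, S_ℓ = v_i·e·α_i^ℓ, so α_err = S_1/S_0.
  S_0^{−1} = 3^{−1} = 4 (mod 11), so α_err = 2·4 = 8 ≡ 8 = α_5. Error position i = 5.
  Consistency check: S_2/S_1 = 5·6 = 30 ≡ 8 = α_err ✓ (single-error assumption holds).
Step 4: error magnitude e = S_0/v_5 = S_0·∏_{j≠5}(α_5 − α_j) = 3·8 = 24 ≡ 2 (mod 11).
Step 5: correct position 5: c_5 = r_5 − e = 3 − 2 ≡ 1 (mod 11). Hence c = [3, 7, 10, 9, 1].
  Check: interpolating c through the α_i gives m(x) = 5 + 5·x (degree < 2) with m(α_i) = c_i for every i, so c is indeed a codeword.


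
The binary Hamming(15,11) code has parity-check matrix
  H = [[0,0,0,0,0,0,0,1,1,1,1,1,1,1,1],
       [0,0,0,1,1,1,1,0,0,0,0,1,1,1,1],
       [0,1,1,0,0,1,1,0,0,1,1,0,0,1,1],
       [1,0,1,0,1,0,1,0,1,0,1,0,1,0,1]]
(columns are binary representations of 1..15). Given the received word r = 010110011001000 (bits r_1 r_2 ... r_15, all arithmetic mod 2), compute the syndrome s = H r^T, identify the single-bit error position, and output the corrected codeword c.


s = (1, 1, 1, 0)^T, error position = 14, corrected codeword c = 010110011001010

Compute s = H r^T mod 2 one row at a time:
  s_1 = 1 + 1 + 0 + 0 + 1 + 0 + 0 + 0 = 3 ≡ 1 (mod 2).
  s_2 = 1 + 1 + 0 + 0 + 1 + 0 + 0 + 0 = 3 ≡ 1 (mod 2).
  s_3 = 1 + 0 + 0 + 0 + 0 + 0 + 0 + 0 = 1 ≡ 1 (mod 2).
  s_4 = 0 + 0 + 1 + 0 + 1 + 0 + 0 + 0 = 2 ≡ 0 (mod 2).
s = (1, 1, 1, 0)^T — this equals column 14 of H (binary 1110), so error is at position 14.
Correct: flip bit 14 of r = 010110011001000 to get c = 010110011001010.


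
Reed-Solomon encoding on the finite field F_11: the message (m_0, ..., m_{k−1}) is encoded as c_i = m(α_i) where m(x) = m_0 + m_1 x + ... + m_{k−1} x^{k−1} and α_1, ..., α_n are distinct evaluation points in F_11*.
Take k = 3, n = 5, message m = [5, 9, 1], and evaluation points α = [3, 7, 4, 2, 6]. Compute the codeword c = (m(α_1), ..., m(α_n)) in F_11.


c = [8, 7, 2, 5, 7]

Message polynomial: m(x) = 5 + 9·x + 1·x^2 (mod 11).
For each evaluation point α_i, compute m(α_i) mod 11:
  α_1 = 3: Horner steps 1 → 1 → 8, so m(3) = 8.
  α_2 = 7: Horner steps 1 → 5 → 7, so m(7) = 7.
  α_3 = 4: Horner steps 1 → 2 → 2, so m(4) = 2.
  α_4 = 2: Horner steps 1 → 0 → 5, so m(2) = 5.
  α_5 = 6: Horner steps 1 → 4 → 7, so m(6) = 7.
Codeword c = [8, 7, 2, 5, 7] ∈ F_11^5.


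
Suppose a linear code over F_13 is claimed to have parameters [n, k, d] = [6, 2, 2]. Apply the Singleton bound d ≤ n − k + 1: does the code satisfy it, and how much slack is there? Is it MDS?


Singleton RHS = n − k + 1 = 5, slack = 3, bound satisfied, not MDS.

Singleton bound: d ≤ n − k + 1.
Here n = 6, k = 2, so n − k + 1 = 5.
Given d = 2, check d ≤ 5: YES.
Slack = (n − k + 1) − d = 3.
The code is NOT MDS (slack = 3 > 0).
Description: the claimed parameters are [6, 2, 2]_13; such a code would be non-MDS.


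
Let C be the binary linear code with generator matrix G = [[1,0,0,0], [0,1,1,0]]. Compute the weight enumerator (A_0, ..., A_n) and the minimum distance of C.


Weight distribution: A_0 = 1, A_1 = 1, A_2 = 1, A_3 = 1. Minimum distance d = 1.

Enumerate all 2^2 = 4 messages m ∈ F_2^2.
For each, compute codeword c = mG in F_2^4, then tally its weight.
  m = 00 → c = 0000, weight = 0.
  m = 10 → c = 1000, weight = 1.
  m = 01 → c = 0110, weight = 2.
  m = 11 → c = 1110, weight = 3.
Tally weights:
  weight 0: 1 codewords.
  weight 1: 1 codewords.
  weight 2: 1 codewords.
  weight 3: 1 codewords.
Minimum distance d = smallest w > 0 with A_w > 0 = 1.
Sanity: Σ A_w = 4 = 2^2 = 4 ✓.


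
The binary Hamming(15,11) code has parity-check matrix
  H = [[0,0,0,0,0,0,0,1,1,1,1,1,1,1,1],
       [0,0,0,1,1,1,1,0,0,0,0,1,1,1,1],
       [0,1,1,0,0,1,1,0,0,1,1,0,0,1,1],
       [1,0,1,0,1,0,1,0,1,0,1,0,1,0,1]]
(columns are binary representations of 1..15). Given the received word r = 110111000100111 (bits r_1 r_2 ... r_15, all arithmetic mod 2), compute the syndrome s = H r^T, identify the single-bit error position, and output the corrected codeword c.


s = (0, 0, 1, 0)^T, error position = 2, corrected codeword c = 100111000100111

Compute s = H r^T mod 2 one row at a time:
  s_1 = 0 + 0 + 1 + 0 + 0 + 1 + 1 + 1 = 4 ≡ 0 (mod 2).
  s_2 = 1 + 1 + 1 + 0 + 0 + 1 + 1 + 1 = 6 ≡ 0 (mod 2).
  s_3 = 1 + 0 + 1 + 0 + 1 + 0 + 1 + 1 = 5 ≡ 1 (mod 2).
  s_4 = 1 + 0 + 1 + 0 + 0 + 0 + 1 + 1 = 4 ≡ 0 (mod 2).
s = (0, 0, 1, 0)^T — this equals column 2 of H (binary 0010), so error is at position 2.
Correct: flip bit 2 of r = 110111000100111 to get c = 100111000100111.


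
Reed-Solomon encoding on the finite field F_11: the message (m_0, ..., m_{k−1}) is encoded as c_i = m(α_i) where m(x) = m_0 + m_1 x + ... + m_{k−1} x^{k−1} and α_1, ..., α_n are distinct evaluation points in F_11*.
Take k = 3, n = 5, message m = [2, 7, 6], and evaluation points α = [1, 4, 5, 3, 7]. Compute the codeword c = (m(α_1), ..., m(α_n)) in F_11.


c = [4, 5, 0, 0, 4]

Message polynomial: m(x) = 2 + 7·x + 6·x^2 (mod 11).
For each evaluation point α_i, compute m(α_i) mod 11:
  α_1 = 1: Horner steps 6 → 2 → 4, so m(1) = 4.
  α_2 = 4: Horner steps 6 → 9 → 5, so m(4) = 5.
  α_3 = 5: Horner steps 6 → 4 → 0, so m(5) = 0.
  α_4 = 3: Horner steps 6 → 3 → 0, so m(3) = 0.
  α_5 = 7: Horner steps 6 → 5 → 4, so m(7) = 4.
Codeword c = [4, 5, 0, 0, 4] ∈ F_11^5.


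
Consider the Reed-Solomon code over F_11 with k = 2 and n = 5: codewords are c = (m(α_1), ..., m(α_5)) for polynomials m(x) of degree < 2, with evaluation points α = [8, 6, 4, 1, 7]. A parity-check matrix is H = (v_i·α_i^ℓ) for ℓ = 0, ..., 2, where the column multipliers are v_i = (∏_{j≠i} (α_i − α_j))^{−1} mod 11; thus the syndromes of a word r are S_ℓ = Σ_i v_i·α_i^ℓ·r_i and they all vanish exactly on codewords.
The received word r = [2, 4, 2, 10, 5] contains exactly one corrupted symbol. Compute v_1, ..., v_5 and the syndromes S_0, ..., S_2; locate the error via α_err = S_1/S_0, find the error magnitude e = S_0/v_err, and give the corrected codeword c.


S = (7, 1, 8), error at position 1, error magnitude e = 7, c = [6, 4, 2, 10, 5].

Step 1: column multipliers v_i = (∏_{j≠i}(α_i − α_j))^{−1} mod 11.
  i = 1 (α = 8): (8−6)(8−4)(8−1)(8−7) = 2·4·7·1 = 56 ≡ 1, so v_1 = 1^{−1} = 1 (mod 11).
  i = 2 (α = 6): (6−8)(6−4)(6−1)(6−7) = (−2)·2·5·(−1) = 20 ≡ 9, so v_2 = 9^{−1} = 5 (mod 11).
  i = 3 (α = 4): (4−8)(4−6)(4−1)(4−7) = (−4)·(−2)·3·(−3) = −72 ≡ 5, so v_3 = 5^{−1} = 9 (mod 11).
  i = 4 (α = 1): (1−8)(1−6)(1−4)(1−7) = (−7)·(−5)·(−3)·(−6) = 630 ≡ 3, so v_4 = 3^{−1} = 4 (mod 11).
  i = 5 (α = 7): (7−8)(7−6)(7−4)(7−1) = (−1)·1·3·6 = −18 ≡ 4, so v_5 = 4^{−1} = 3 (mod 11).
  v = [1, 5, 9, 4, 3].
Step 2: syndromes of r = [2, 4, 2, 10, 5] (all sums mod 11).
  S_0 = Σ v_i r_i = 1·2 + 5·4 + 9·2 + 4·10 + 3·5 = 95 ≡ 7.
  S_1 = Σ v_i α_i r_i = 1·8·2 + 5·6·4 + 9·4·2 + 4·1·10 + 3·7·5 = 353 ≡ 1.
  α_i^2 mod 11 = [9, 3, 5, 1, 5].
  S_2 = Σ v_i α_i^2 r_i = 1·9·2 + 5·3·4 + 9·5·2 + 4·1·10 + 3·5·5 = 283 ≡ 8.
  S = (7, 1, 8) ≠ 0, so r is not a codeword (an error is present).
Step 3: locate the error. For a single error e at position i, S_ℓ = v_i·e·α_i^ℓ, so α_err = S_1/S_0.
  S_0^{−1} = 7^{−1} = 8 (mod 11), so α_err = 1·8 = 8 ≡ 8 = α_1. Error position i = 1.
  Consistency check: S_2/S_1 = 8·1 = 8 ≡ 8 = α_err ✓ (single-error assumption holds).
Step 4: error magnitude e = S_0/v_1 = S_0·∏_{j≠1}(α_1 − α_j) = 7·1 = 7 ≡ 7 (mod 11).
Step 5: correct position 1: c_1 = r_1 − e = 2 − 7 ≡ 6 (mod 11). Hence c = [6, 4, 2, 10, 5].
  Check: interpolating c through the α_i gives m(x) = 9 + 1·x (degree < 2) with m(α_i) = c_i for every i, so c is indeed a codeword.


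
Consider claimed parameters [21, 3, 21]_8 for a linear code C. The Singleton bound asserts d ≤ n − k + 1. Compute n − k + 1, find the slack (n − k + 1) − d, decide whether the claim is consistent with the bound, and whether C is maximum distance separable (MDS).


Singleton RHS = n − k + 1 = 19, slack = -2, bound violated (no such code; not MDS).

Singleton bound: d ≤ n − k + 1.
Here n = 21, k = 3, so n − k + 1 = 19.
Given d = 21, check d ≤ 19: NO.
Slack = (n − k + 1) − d = -2.
The slack is negative: d = 21 exceeds n − k + 1 = 19 by 2, so the Singleton bound is violated and no linear [21, 3, 21]_8 code can exist. In particular it is not MDS (MDS requires d = n − k + 1 exactly).
Description: the claimed parameters are [21, 3, 21]_8; such a code would be impossible (violates the Singleton bound).


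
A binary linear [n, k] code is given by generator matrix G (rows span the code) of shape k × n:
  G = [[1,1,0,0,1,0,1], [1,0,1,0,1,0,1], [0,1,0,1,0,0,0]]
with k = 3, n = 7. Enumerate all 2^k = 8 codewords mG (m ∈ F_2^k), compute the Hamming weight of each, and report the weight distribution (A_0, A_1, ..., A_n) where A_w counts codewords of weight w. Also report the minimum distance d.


Weight distribution: A_0 = 1, A_2 = 3, A_4 = 3, A_6 = 1. Minimum distance d = 2.

Enumerate all 2^3 = 8 messages m ∈ F_2^3.
For each, compute codeword c = mG in F_2^7, then tally its weight.
  m = 000 → c = 0000000, weight = 0.
  m = 100 → c = 1100101, weight = 4.
  m = 010 → c = 1010101, weight = 4.
  m = 110 → c = 0110000, weight = 2.
  m = 001 → c = 0101000, weight = 2.
  m = 101 → c = 1001101, weight = 4.
  m = 011 → c = 1111101, weight = 6.
  m = 111 → c = 0011000, weight = 2.
Tally weights:
  weight 0: 1 codewords.
  weight 2: 3 codewords.
  weight 4: 3 codewords.
  weight 6: 1 codewords.
Minimum distance d = smallest w > 0 with A_w > 0 = 2.
Sanity: Σ A_w = 8 = 2^3 = 8 ✓.
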